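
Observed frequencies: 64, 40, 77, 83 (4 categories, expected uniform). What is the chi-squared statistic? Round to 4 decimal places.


chi2 = sum((O-E)^2/E), E = total/4
total = 264, E = 264/4 = 66
(64 - 66)^2 / 66 = 4 / 66 = 2/33 ≈ 0.060606
(40 - 66)^2 / 66 = 676 / 66 = 338/33 ≈ 10.242424
(77 - 66)^2 / 66 = 121 / 66 = 11/6 ≈ 1.833333
(83 - 66)^2 / 66 = 289 / 66 = 289/66 ≈ 4.378788
chi2 = 545/33 ≈ 16.515152

16.5152


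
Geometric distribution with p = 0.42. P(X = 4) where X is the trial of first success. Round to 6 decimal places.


P = (1-p)^(k-1) * p
(1-p)^(k-1) = 0.58^3 = 0.195112
P = 0.195112 * 0.42 = 0.08194704

0.081947


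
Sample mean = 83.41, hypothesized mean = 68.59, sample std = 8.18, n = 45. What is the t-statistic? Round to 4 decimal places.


t = (xbar - mu0) / (s/sqrt(n))
xbar - mu0 = 83.41 - 68.59 = 14.82
sqrt(45) ≈ 6.70820393
s/sqrt(n) = 8.18 / 6.70820393 ≈ 1.21940240
t = 14.82 / 1.21940240 ≈ 12.153494

12.1535


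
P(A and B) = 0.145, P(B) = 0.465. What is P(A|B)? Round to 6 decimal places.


P(A|B) = P(A and B) / P(B) = 0.145 / 0.465 = 29/93 ≈ 0.31182796

0.311828


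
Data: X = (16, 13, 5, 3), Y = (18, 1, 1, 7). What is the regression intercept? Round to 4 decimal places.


a = ybar - b*xbar, where b = sum((xi-xbar)(yi-ybar)) / sum((xi-xbar)^2)
n = 4, xbar = 37/4 = 9.25, ybar = 27/4 = 6.75
Sxy = sum((xi-xbar)(yi-ybar)) = 77.25
Sxx = sum((xi-xbar)^2) = 116.75
b = Sxy / Sxx = 309/467 ≈ 0.661670
a = 6.75 - 0.661670 * 9.25 = 294/467 ≈ 0.629550

0.6296


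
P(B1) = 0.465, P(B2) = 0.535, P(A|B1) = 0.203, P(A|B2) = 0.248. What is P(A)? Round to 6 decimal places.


P(A) = P(A|B1)*P(B1) + P(A|B2)*P(B2)
P(A|B1)*P(B1) = 0.203 * 0.465 = 0.094395
P(A|B2)*P(B2) = 0.248 * 0.535 = 0.13268
P(A) = 0.094395 + 0.13268 = 0.227075

0.227075


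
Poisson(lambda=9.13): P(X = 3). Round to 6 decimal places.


P = e^(-lam) * lam^k / k!
e^(-9.13) ≈ 0.0001083656
lam^k = 9.13^3 = 761.048497
k! = 3! = 6
P = 0.0001083656 * 761.048497 / 6 ≈ 0.013745

0.013745


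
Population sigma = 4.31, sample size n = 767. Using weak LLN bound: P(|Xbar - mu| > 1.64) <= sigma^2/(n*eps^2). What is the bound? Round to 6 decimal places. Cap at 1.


bound = min(1, sigma^2/(n*eps^2))
sigma^2 = 4.31^2 = 18.5761
n*eps^2 = 767 * 1.64^2 = 767 * 2.6896 = 2062.9232
sigma^2/(n*eps^2) = 18.5761 / 2062.9232 ≈ 0.00900475

0.009005


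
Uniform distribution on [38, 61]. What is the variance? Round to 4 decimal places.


Var = (b-a)^2 / 12
(b-a)^2 = (61 - 38)^2 = 529
Var = 529/12 ≈ 44.083333

44.0833


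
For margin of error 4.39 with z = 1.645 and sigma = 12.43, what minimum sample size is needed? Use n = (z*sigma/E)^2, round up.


z*sigma/E = 1.645 * 12.43 / 4.39 ≈ 4.657711
(z*sigma/E)^2 ≈ 21.694269
round up: n = 22

22


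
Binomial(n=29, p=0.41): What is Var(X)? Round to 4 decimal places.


Var = n*p*(1-p) = 29 * 0.41 * 0.59 = 7.0151

7.0151


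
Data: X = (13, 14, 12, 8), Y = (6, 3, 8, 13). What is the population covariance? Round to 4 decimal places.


Cov = (1/n)*sum((xi-xbar)(yi-ybar))
n = 4, xbar = 47/4 = 11.75, ybar = 30/4 = 7.5
sum((xi-xbar)(yi-ybar)) = -32.5
Cov = -32.5 / 4 = -8.125

-8.1250


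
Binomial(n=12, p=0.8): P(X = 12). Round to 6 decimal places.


P = C(n,k) * p^k * (1-p)^(n-k)
C(12,12) = 1
p^k = 0.8^12 ≈ 0.06871948
(1-p)^(n-k) = 0.2^0 = 1
P = 1 * 0.06871948 * 1 ≈ 0.068719

0.068719


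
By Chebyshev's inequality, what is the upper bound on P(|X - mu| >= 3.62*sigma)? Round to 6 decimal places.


P <= 1/k^2
k^2 = 3.62^2 = 13.1044
1/k^2 = 1 / 13.1044 ≈ 0.07631025

0.076310


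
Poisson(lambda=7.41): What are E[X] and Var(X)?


E[X] = Var(X) = lambda = 7.41

7.41, 7.41


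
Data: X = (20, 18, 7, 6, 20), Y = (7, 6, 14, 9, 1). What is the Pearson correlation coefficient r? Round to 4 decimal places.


r = sum((xi-xbar)(yi-ybar)) / sqrt(sum((xi-xbar)^2) * sum((yi-ybar)^2))
n = 5, xbar = 71/5 = 14.2, ybar = 37/5 = 7.4
Sxy = sum((xi-xbar)(yi-ybar)) = -105.4
Sxx = sum((xi-xbar)^2) = 200.8
Syy = sum((yi-ybar)^2) = 89.2
sqrt(Sxx*Syy) ≈ 133.833329
r = Sxy / sqrt(Sxx*Syy) = -105.4 / 133.833329 ≈ -0.787547

-0.7875


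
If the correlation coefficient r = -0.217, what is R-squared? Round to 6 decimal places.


R^2 = r^2 = (-0.217)^2 = 0.047089

0.047089


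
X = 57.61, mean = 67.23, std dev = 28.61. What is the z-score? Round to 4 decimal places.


z = (X - mu) / sigma
X - mu = 57.61 - 67.23 = -9.62
z = -9.62 / 28.61 = -962/2861 ≈ -0.336246

-0.3362


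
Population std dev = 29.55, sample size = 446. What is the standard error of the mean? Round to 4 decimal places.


SE = sigma / sqrt(n)
sqrt(446) ≈ 21.118712
SE = 29.55 / 21.118712 ≈ 1.399233

1.3992


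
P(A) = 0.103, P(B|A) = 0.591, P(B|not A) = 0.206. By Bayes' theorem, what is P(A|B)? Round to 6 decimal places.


P(A|B) = P(B|A)*P(A) / P(B), P(B) = P(B|A)*P(A) + P(B|not A)*P(not A)
P(B|A)*P(A) = 0.591 * 0.103 = 0.060873
P(B|not A)*P(not A) = 0.206 * 0.897 = 0.184782
P(B) = 0.060873 + 0.184782 = 0.245655
P(A|B) = 0.060873 / 0.245655 = 197/795 ≈ 0.24779874

0.247799


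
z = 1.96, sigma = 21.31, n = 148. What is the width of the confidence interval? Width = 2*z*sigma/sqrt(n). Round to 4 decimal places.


width = 2*z*sigma/sqrt(n)
2*z*sigma = 2 * 1.96 * 21.31 = 83.5352
sqrt(148) ≈ 12.165525
width = 83.5352 / 12.165525 ≈ 6.866551

6.8666


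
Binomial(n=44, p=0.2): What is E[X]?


E[X] = n*p = 44 * 0.2 = 8.8

8.8


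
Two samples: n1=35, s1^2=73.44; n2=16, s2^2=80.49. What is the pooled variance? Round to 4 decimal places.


sp^2 = ((n1-1)*s1^2 + (n2-1)*s2^2)/(n1+n2-2)
(n1-1)*s1^2 = 34 * 73.44 = 2496.96
(n2-1)*s2^2 = 15 * 80.49 = 1207.35
numerator = 2496.96 + 1207.35 = 3704.31
n1+n2-2 = 49
sp^2 = 3704.31 / 49 = 370431/4900 ≈ 75.598163

75.5982


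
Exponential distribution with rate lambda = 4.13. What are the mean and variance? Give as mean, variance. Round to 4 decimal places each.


mean = 1/lam, var = 1/lam^2
mean = 1 / 4.13 = 100/413 ≈ 0.242131
lam^2 = 4.13^2 = 17.0569
var = 1 / 17.0569 ≈ 0.058627

0.2421, 0.0586


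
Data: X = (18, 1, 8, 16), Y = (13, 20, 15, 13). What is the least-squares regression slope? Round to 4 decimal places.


b = sum((xi-xbar)(yi-ybar)) / sum((xi-xbar)^2)
n = 4, xbar = 43/4 = 10.75, ybar = 61/4 = 15.25
Sxy = sum((xi-xbar)(yi-ybar)) = -73.75
Sxx = sum((xi-xbar)^2) = 182.75
b = Sxy / Sxx = -295/731 ≈ -0.403557

-0.4036


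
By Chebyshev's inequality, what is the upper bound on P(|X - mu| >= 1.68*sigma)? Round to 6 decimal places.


P <= 1/k^2
k^2 = 1.68^2 = 2.8224
1/k^2 = 1 / 2.8224 = 625/1764 ≈ 0.35430839

0.354308


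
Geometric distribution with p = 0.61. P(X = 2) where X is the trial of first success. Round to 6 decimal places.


P = (1-p)^(k-1) * p
(1-p)^(k-1) = 0.39^1 = 0.39
P = 0.39 * 0.61 = 0.2379

0.237900


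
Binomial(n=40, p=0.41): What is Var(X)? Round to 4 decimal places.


Var = n*p*(1-p) = 40 * 0.41 * 0.59 = 9.676

9.6760


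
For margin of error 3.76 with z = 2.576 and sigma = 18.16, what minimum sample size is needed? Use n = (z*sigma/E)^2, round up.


z*sigma/E = 2.576 * 18.16 / 3.76 = 73094/5875 ≈ 12.441532
(z*sigma/E)^2 ≈ 154.791716
round up: n = 155

155


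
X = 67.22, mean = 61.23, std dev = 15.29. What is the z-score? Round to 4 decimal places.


z = (X - mu) / sigma
X - mu = 67.22 - 61.23 = 5.99
z = 5.99 / 15.29 = 599/1529 ≈ 0.391759

0.3918


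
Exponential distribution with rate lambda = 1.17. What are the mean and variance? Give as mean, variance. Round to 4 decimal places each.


mean = 1/lam, var = 1/lam^2
mean = 1 / 1.17 = 100/117 ≈ 0.854701
lam^2 = 1.17^2 = 1.3689
var = 1 / 1.3689 ≈ 0.730514

0.8547, 0.7305


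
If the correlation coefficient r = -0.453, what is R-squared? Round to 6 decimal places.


R^2 = r^2 = (-0.453)^2 = 0.205209

0.205209


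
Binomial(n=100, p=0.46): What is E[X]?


E[X] = n*p = 100 * 0.46 = 46

46


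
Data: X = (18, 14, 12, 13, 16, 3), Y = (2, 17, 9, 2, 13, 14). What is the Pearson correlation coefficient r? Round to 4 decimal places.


r = sum((xi-xbar)(yi-ybar)) / sqrt(sum((xi-xbar)^2) * sum((yi-ybar)^2))
n = 6, xbar = 76/6 = 38/3 ≈ 12.666667, ybar = 57/6 = 9.5
Sxy = sum((xi-xbar)(yi-ybar)) = -64
Sxx = sum((xi-xbar)^2) = 406/3 ≈ 135.333333
Syy = sum((yi-ybar)^2) = 201.5
sqrt(Sxx*Syy) ≈ 165.135298
r = Sxy / sqrt(Sxx*Syy) = -64 / 165.135298 ≈ -0.387561

-0.3876


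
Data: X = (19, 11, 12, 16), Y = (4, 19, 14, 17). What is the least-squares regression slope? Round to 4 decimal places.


b = sum((xi-xbar)(yi-ybar)) / sum((xi-xbar)^2)
n = 4, xbar = 58/4 = 14.5, ybar = 54/4 = 13.5
Sxy = sum((xi-xbar)(yi-ybar)) = -58
Sxx = sum((xi-xbar)^2) = 41
b = Sxy / Sxx = -58/41 ≈ -1.414634

-1.4146


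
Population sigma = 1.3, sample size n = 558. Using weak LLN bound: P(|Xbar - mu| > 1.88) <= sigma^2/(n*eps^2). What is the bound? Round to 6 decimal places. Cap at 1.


bound = min(1, sigma^2/(n*eps^2))
sigma^2 = 1.3^2 = 1.69
n*eps^2 = 558 * 1.88^2 = 558 * 3.5344 = 1972.1952
sigma^2/(n*eps^2) = 1.69 / 1972.1952 ≈ 0.00085691

0.000857


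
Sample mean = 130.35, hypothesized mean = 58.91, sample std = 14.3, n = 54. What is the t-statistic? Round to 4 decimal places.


t = (xbar - mu0) / (s/sqrt(n))
xbar - mu0 = 130.35 - 58.91 = 71.44
sqrt(54) ≈ 7.34846923
s/sqrt(n) = 14.3 / 7.34846923 ≈ 1.94598352
t = 71.44 / 1.94598352 ≈ 36.711513

36.7115


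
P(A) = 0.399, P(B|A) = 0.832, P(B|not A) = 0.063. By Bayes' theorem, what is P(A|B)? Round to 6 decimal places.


P(A|B) = P(B|A)*P(A) / P(B), P(B) = P(B|A)*P(A) + P(B|not A)*P(not A)
P(B|A)*P(A) = 0.832 * 0.399 = 0.331968
P(B|not A)*P(not A) = 0.063 * 0.601 = 0.037863
P(B) = 0.331968 + 0.037863 = 0.369831
P(A|B) = 0.331968 / 0.369831 ≈ 0.89762081

0.897621


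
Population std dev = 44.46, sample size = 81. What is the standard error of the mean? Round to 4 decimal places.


SE = sigma / sqrt(n)
sqrt(81) = 9
SE = 44.46 / 9 = 4.94

4.9400


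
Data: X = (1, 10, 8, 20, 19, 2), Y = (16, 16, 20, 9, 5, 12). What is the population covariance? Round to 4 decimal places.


Cov = (1/n)*sum((xi-xbar)(yi-ybar))
n = 6, xbar = 60/6 = 10, ybar = 78/6 = 13
sum((xi-xbar)(yi-ybar)) = -145
Cov = -145 / 6 = -145/6 ≈ -24.166667

-24.1667


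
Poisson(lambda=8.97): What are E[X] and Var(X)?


E[X] = Var(X) = lambda = 8.97

8.97, 8.97


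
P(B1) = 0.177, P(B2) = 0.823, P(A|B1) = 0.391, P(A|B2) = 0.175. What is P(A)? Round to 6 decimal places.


P(A) = P(A|B1)*P(B1) + P(A|B2)*P(B2)
P(A|B1)*P(B1) = 0.391 * 0.177 = 0.069207
P(A|B2)*P(B2) = 0.175 * 0.823 = 0.144025
P(A) = 0.069207 + 0.144025 = 0.213232

0.213232


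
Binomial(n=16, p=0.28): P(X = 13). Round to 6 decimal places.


P = C(n,k) * p^k * (1-p)^(n-k)
C(16,13) = 560
p^k = 0.28^13 ≈ 0.00000006502111
(1-p)^(n-k) = 0.72^3 = 0.373248
P = 560 * 0.00000006502111 * 0.373248 ≈ 0.000014

0.000014


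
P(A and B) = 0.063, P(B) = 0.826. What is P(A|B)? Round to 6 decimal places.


P(A|B) = P(A and B) / P(B) = 0.063 / 0.826 = 9/118 ≈ 0.07627119

0.076271


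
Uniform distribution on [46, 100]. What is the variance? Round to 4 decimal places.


Var = (b-a)^2 / 12
(b-a)^2 = (100 - 46)^2 = 2916
Var = 2916/12 = 243

243.0000


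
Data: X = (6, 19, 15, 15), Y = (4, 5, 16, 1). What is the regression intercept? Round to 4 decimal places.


a = ybar - b*xbar, where b = sum((xi-xbar)(yi-ybar)) / sum((xi-xbar)^2)
n = 4, xbar = 55/4 = 13.75, ybar = 26/4 = 6.5
Sxy = sum((xi-xbar)(yi-ybar)) = 16.5
Sxx = sum((xi-xbar)^2) = 90.75
b = Sxy / Sxx = 2/11 ≈ 0.181818
a = 6.5 - 0.181818 * 13.75 = 4

4.0000


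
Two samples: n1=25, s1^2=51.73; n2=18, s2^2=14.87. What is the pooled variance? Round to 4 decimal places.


sp^2 = ((n1-1)*s1^2 + (n2-1)*s2^2)/(n1+n2-2)
(n1-1)*s1^2 = 24 * 51.73 = 1241.52
(n2-1)*s2^2 = 17 * 14.87 = 252.79
numerator = 1241.52 + 252.79 = 1494.31
n1+n2-2 = 41
sp^2 = 1494.31 / 41 = 149431/4100 ≈ 36.446585

36.4466


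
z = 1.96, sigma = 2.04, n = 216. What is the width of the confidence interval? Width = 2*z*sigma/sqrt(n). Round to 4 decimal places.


width = 2*z*sigma/sqrt(n)
2*z*sigma = 2 * 1.96 * 2.04 = 7.9968
sqrt(216) ≈ 14.696938
width = 7.9968 / 14.696938 ≈ 0.544113

0.5441


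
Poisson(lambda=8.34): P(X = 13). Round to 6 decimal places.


P = e^(-lam) * lam^k / k!
e^(-8.34) ≈ 0.0002387723
lam^k = 8.34^13 ≈ 944405827589.993323
k! = 13! = 6227020800
P = 0.0002387723 * 944405827589.993323 / 6227020800 ≈ 0.036213

0.036213


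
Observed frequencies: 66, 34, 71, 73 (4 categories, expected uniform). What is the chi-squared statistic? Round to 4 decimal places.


chi2 = sum((O-E)^2/E), E = total/4
total = 244, E = 244/4 = 61
(66 - 61)^2 / 61 = 25 / 61 = 25/61 ≈ 0.409836
(34 - 61)^2 / 61 = 729 / 61 = 729/61 ≈ 11.950820
(71 - 61)^2 / 61 = 100 / 61 = 100/61 ≈ 1.639344
(73 - 61)^2 / 61 = 144 / 61 = 144/61 ≈ 2.360656
chi2 = 998/61 ≈ 16.360656

16.3607


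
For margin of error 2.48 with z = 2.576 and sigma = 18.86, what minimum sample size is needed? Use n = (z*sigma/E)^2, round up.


z*sigma/E = 2.576 * 18.86 / 2.48 = 151823/7750 ≈ 19.590065
(z*sigma/E)^2 ≈ 383.770628
round up: n = 384

384


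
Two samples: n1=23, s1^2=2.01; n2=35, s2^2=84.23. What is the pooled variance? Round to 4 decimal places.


sp^2 = ((n1-1)*s1^2 + (n2-1)*s2^2)/(n1+n2-2)
(n1-1)*s1^2 = 22 * 2.01 = 44.22
(n2-1)*s2^2 = 34 * 84.23 = 2863.82
numerator = 44.22 + 2863.82 = 2908.04
n1+n2-2 = 56
sp^2 = 2908.04 / 56 = 72701/1400 ≈ 51.929286

51.9293


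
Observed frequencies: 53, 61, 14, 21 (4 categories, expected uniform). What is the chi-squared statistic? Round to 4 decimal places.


chi2 = sum((O-E)^2/E), E = total/4
total = 149, E = 149/4 = 37.25
(53 - 37.25)^2 / 37.25 = 248.0625 / 37.25 = 3969/596 ≈ 6.659396
(61 - 37.25)^2 / 37.25 = 564.0625 / 37.25 = 9025/596 ≈ 15.142617
(14 - 37.25)^2 / 37.25 = 540.5625 / 37.25 = 8649/596 ≈ 14.511745
(21 - 37.25)^2 / 37.25 = 264.0625 / 37.25 = 4225/596 ≈ 7.088926
chi2 = 6467/149 ≈ 43.402685

43.4027


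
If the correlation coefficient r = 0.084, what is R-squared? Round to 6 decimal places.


R^2 = r^2 = (0.084)^2 = 0.007056

0.007056


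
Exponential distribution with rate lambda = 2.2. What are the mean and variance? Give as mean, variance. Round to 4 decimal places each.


mean = 1/lam, var = 1/lam^2
mean = 1 / 2.2 = 5/11 ≈ 0.454545
lam^2 = 2.2^2 = 4.84
var = 1 / 4.84 = 25/121 ≈ 0.206612

0.4545, 0.2066


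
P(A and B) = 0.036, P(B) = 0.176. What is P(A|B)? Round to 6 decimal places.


P(A|B) = P(A and B) / P(B) = 0.036 / 0.176 = 9/44 ≈ 0.20454545

0.204545


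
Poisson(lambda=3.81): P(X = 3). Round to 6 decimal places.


P = e^(-lam) * lam^k / k!
e^(-3.81) ≈ 0.02214818
lam^k = 3.81^3 = 55.306341
k! = 3! = 6
P = 0.02214818 * 55.306341 / 6 ≈ 0.204156

0.204156


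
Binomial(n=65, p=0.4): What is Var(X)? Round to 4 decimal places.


Var = n*p*(1-p) = 65 * 0.4 * 0.6 = 15.6

15.6000


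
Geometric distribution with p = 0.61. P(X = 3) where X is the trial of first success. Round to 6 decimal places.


P = (1-p)^(k-1) * p
(1-p)^(k-1) = 0.39^2 = 0.1521
P = 0.1521 * 0.61 = 0.092781

0.092781


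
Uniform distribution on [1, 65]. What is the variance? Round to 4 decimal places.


Var = (b-a)^2 / 12
(b-a)^2 = (65 - 1)^2 = 4096
Var = 4096/12 ≈ 341.333333

341.3333


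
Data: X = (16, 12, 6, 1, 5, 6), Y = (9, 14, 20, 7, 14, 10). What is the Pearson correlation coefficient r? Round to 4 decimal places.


r = sum((xi-xbar)(yi-ybar)) / sqrt(sum((xi-xbar)^2) * sum((yi-ybar)^2))
n = 6, xbar = 46/6 = 23/3 ≈ 7.666667, ybar = 74/6 = 37/3 ≈ 12.333333
Sxy = sum((xi-xbar)(yi-ybar)) = 5/3 ≈ 1.666667
Sxx = sum((xi-xbar)^2) = 436/3 ≈ 145.333333
Syy = sum((yi-ybar)^2) = 328/3 ≈ 109.333333
sqrt(Sxx*Syy) ≈ 126.054662
r = Sxy / sqrt(Sxx*Syy) = 1.666667 / 126.054662 ≈ 0.013222

0.0132


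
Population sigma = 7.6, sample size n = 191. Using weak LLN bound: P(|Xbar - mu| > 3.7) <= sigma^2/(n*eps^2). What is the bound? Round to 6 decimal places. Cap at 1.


bound = min(1, sigma^2/(n*eps^2))
sigma^2 = 7.6^2 = 57.76
n*eps^2 = 191 * 3.7^2 = 191 * 13.69 = 2614.79
sigma^2/(n*eps^2) = 57.76 / 2614.79 ≈ 0.02208973

0.022090


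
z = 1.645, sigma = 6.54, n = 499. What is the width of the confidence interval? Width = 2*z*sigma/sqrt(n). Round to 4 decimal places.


width = 2*z*sigma/sqrt(n)
2*z*sigma = 2 * 1.645 * 6.54 = 21.5166
sqrt(499) ≈ 22.338308
width = 21.5166 / 22.338308 ≈ 0.963215

0.9632


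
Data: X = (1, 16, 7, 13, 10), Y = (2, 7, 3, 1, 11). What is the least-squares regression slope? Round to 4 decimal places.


b = sum((xi-xbar)(yi-ybar)) / sum((xi-xbar)^2)
n = 5, xbar = 47/5 = 9.4, ybar = 24/5 = 4.8
Sxy = sum((xi-xbar)(yi-ybar)) = 32.4
Sxx = sum((xi-xbar)^2) = 133.2
b = Sxy / Sxx = 9/37 ≈ 0.243243

0.2432


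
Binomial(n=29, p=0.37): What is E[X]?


E[X] = n*p = 29 * 0.37 = 10.73

10.73


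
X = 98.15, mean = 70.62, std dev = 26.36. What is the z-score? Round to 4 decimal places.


z = (X - mu) / sigma
X - mu = 98.15 - 70.62 = 27.53
z = 27.53 / 26.36 = 2753/2636 ≈ 1.044385

1.0444


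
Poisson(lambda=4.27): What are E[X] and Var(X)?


E[X] = Var(X) = lambda = 4.27

4.27, 4.27


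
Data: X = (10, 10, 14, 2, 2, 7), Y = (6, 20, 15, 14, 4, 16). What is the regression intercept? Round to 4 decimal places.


a = ybar - b*xbar, where b = sum((xi-xbar)(yi-ybar)) / sum((xi-xbar)^2)
n = 6, xbar = 45/6 = 7.5, ybar = 75/6 = 12.5
Sxy = sum((xi-xbar)(yi-ybar)) = 55.5
Sxx = sum((xi-xbar)^2) = 115.5
b = Sxy / Sxx = 37/77 ≈ 0.480519
a = 12.5 - 0.480519 * 7.5 = 685/77 ≈ 8.896104

8.8961


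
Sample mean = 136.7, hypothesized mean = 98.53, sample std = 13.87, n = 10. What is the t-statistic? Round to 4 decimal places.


t = (xbar - mu0) / (s/sqrt(n))
xbar - mu0 = 136.7 - 98.53 = 38.17
sqrt(10) ≈ 3.16227766
s/sqrt(n) = 13.87 / 3.16227766 ≈ 4.38607911
t = 38.17 / 4.38607911 ≈ 8.702533

8.7025


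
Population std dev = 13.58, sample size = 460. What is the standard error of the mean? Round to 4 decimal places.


SE = sigma / sqrt(n)
sqrt(460) ≈ 21.447611
SE = 13.58 / 21.447611 ≈ 0.633171

0.6332


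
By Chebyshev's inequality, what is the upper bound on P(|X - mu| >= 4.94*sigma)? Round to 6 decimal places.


P <= 1/k^2
k^2 = 4.94^2 = 24.4036
1/k^2 = 1 / 24.4036 ≈ 0.04097756

0.040978


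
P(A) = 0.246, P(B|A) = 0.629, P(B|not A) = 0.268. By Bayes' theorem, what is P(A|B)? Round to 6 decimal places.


P(A|B) = P(B|A)*P(A) / P(B), P(B) = P(B|A)*P(A) + P(B|not A)*P(not A)
P(B|A)*P(A) = 0.629 * 0.246 = 0.154734
P(B|not A)*P(not A) = 0.268 * 0.754 = 0.202072
P(B) = 0.154734 + 0.202072 = 0.356806
P(A|B) = 0.154734 / 0.356806 ≈ 0.43366423

0.433664


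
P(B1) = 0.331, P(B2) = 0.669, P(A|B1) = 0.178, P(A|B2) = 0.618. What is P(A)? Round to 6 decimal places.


P(A) = P(A|B1)*P(B1) + P(A|B2)*P(B2)
P(A|B1)*P(B1) = 0.178 * 0.331 = 0.058918
P(A|B2)*P(B2) = 0.618 * 0.669 = 0.413442
P(A) = 0.058918 + 0.413442 = 0.47236

0.472360


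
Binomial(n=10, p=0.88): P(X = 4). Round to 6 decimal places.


P = C(n,k) * p^k * (1-p)^(n-k)
C(10,4) = 210
p^k = 0.88^4 ≈ 0.5996954
(1-p)^(n-k) = 0.12^6 = 0.000002985984
P = 210 * 0.5996954 * 0.000002985984 ≈ 0.000376

0.000376


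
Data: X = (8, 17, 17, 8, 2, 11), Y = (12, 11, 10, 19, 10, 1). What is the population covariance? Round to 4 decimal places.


Cov = (1/n)*sum((xi-xbar)(yi-ybar))
n = 6, xbar = 63/6 = 10.5, ybar = 63/6 = 10.5
sum((xi-xbar)(yi-ybar)) = -25.5
Cov = -25.5 / 6 = -4.25

-4.2500


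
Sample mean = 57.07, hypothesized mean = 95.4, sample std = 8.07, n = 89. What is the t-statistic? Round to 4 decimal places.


t = (xbar - mu0) / (s/sqrt(n))
xbar - mu0 = 57.07 - 95.4 = -38.33
sqrt(89) ≈ 9.43398113
s/sqrt(n) = 8.07 / 9.43398113 ≈ 0.85541829
t = -38.33 / 0.85541829 ≈ -44.808488

-44.8085


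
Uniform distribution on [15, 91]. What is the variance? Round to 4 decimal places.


Var = (b-a)^2 / 12
(b-a)^2 = (91 - 15)^2 = 5776
Var = 5776/12 ≈ 481.333333

481.3333


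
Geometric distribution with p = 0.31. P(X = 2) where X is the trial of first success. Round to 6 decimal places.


P = (1-p)^(k-1) * p
(1-p)^(k-1) = 0.69^1 = 0.69
P = 0.69 * 0.31 = 0.2139

0.213900


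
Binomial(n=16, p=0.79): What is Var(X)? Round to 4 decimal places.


Var = n*p*(1-p) = 16 * 0.79 * 0.21 = 2.6544

2.6544


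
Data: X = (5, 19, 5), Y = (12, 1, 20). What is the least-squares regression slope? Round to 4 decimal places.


b = sum((xi-xbar)(yi-ybar)) / sum((xi-xbar)^2)
n = 3, xbar = 29/3 ≈ 9.666667, ybar = 33/3 = 11
Sxy = sum((xi-xbar)(yi-ybar)) = -140
Sxx = sum((xi-xbar)^2) = 392/3 ≈ 130.666667
b = Sxy / Sxx = -15/14 ≈ -1.071429

-1.0714


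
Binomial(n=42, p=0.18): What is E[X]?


E[X] = n*p = 42 * 0.18 = 7.56

7.56


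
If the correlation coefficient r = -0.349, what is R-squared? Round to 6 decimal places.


R^2 = r^2 = (-0.349)^2 = 0.121801

0.121801


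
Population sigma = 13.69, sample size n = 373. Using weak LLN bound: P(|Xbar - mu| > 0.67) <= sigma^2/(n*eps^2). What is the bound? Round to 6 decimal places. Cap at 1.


bound = min(1, sigma^2/(n*eps^2))
sigma^2 = 13.69^2 = 187.4161
n*eps^2 = 373 * 0.67^2 = 373 * 0.4489 = 167.4397
sigma^2/(n*eps^2) = 187.4161 / 167.4397 ≈ 1.11930504
this exceeds 1, so the bound is capped at 1

1.000000


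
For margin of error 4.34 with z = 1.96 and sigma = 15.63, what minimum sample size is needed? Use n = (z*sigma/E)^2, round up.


z*sigma/E = 1.96 * 15.63 / 4.34 = 10941/1550 ≈ 7.058710
(z*sigma/E)^2 ≈ 49.825382
round up: n = 50

50


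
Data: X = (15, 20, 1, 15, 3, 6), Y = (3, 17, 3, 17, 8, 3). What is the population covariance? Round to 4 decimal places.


Cov = (1/n)*sum((xi-xbar)(yi-ybar))
n = 6, xbar = 60/6 = 10, ybar = 51/6 = 8.5
sum((xi-xbar)(yi-ybar)) = 175
Cov = 175 / 6 = 175/6 ≈ 29.166667

29.1667


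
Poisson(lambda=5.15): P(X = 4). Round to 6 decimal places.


P = e^(-lam) * lam^k / k!
e^(-5.15) ≈ 0.005799405
lam^k = 5.15^4 ≈ 703.443006
k! = 4! = 24
P = 0.005799405 * 703.443006 / 24 ≈ 0.169981

0.169981


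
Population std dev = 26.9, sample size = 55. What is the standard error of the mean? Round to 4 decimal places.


SE = sigma / sqrt(n)
sqrt(55) ≈ 7.416198
SE = 26.9 / 7.416198 ≈ 3.627195

3.6272


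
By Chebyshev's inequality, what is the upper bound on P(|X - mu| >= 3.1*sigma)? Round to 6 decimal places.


P <= 1/k^2
k^2 = 3.1^2 = 9.61
1/k^2 = 1 / 9.61 = 100/961 ≈ 0.10405827

0.104058


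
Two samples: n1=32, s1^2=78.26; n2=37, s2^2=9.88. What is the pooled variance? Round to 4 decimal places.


sp^2 = ((n1-1)*s1^2 + (n2-1)*s2^2)/(n1+n2-2)
(n1-1)*s1^2 = 31 * 78.26 = 2426.06
(n2-1)*s2^2 = 36 * 9.88 = 355.68
numerator = 2426.06 + 355.68 = 2781.74
n1+n2-2 = 67
sp^2 = 2781.74 / 67 = 139087/3350 ≈ 41.518507

41.5185


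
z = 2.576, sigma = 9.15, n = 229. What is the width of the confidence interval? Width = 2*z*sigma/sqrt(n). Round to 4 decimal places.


width = 2*z*sigma/sqrt(n)
2*z*sigma = 2 * 2.576 * 9.15 = 47.1408
sqrt(229) ≈ 15.132746
width = 47.1408 / 15.132746 ≈ 3.115152

3.1152


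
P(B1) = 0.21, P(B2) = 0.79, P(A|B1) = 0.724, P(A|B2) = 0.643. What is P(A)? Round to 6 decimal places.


P(A) = P(A|B1)*P(B1) + P(A|B2)*P(B2)
P(A|B1)*P(B1) = 0.724 * 0.21 = 0.15204
P(A|B2)*P(B2) = 0.643 * 0.79 = 0.50797
P(A) = 0.15204 + 0.50797 = 0.66001

0.660010


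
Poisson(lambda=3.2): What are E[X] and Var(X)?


E[X] = Var(X) = lambda = 3.2

3.2, 3.2


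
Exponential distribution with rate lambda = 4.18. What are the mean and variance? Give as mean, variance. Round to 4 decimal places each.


mean = 1/lam, var = 1/lam^2
mean = 1 / 4.18 = 50/209 ≈ 0.239234
lam^2 = 4.18^2 = 17.4724
var = 1 / 17.4724 ≈ 0.057233

0.2392, 0.0572


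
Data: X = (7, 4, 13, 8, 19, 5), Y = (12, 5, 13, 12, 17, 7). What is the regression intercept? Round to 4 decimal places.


a = ybar - b*xbar, where b = sum((xi-xbar)(yi-ybar)) / sum((xi-xbar)^2)
n = 6, xbar = 56/6 = 28/3 ≈ 9.333333, ybar = 66/6 = 11
Sxy = sum((xi-xbar)(yi-ybar)) = 111
Sxx = sum((xi-xbar)^2) = 484/3 ≈ 161.333333
b = Sxy / Sxx = 333/484 ≈ 0.688017
a = 11 - 0.688017 * 9.333333 = 554/121 ≈ 4.578512

4.5785


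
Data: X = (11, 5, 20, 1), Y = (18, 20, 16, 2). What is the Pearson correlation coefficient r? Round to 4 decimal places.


r = sum((xi-xbar)(yi-ybar)) / sqrt(sum((xi-xbar)^2) * sum((yi-ybar)^2))
n = 4, xbar = 37/4 = 9.25, ybar = 56/4 = 14
Sxy = sum((xi-xbar)(yi-ybar)) = 102
Sxx = sum((xi-xbar)^2) = 204.75
Syy = sum((yi-ybar)^2) = 200
sqrt(Sxx*Syy) ≈ 202.361063
r = Sxy / sqrt(Sxx*Syy) = 102 / 202.361063 ≈ 0.504050

0.5040


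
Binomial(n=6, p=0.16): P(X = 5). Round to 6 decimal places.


P = C(n,k) * p^k * (1-p)^(n-k)
C(6,5) = 6
p^k = 0.16^5 = 0.0001048576
(1-p)^(n-k) = 0.84^1 = 0.84
P = 6 * 0.0001048576 * 0.84 ≈ 0.000528

0.000528


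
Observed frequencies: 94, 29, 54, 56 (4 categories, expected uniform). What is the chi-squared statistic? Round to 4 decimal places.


chi2 = sum((O-E)^2/E), E = total/4
total = 233, E = 233/4 = 58.25
(94 - 58.25)^2 / 58.25 = 1278.0625 / 58.25 = 20449/932 ≈ 21.940987
(29 - 58.25)^2 / 58.25 = 855.5625 / 58.25 = 13689/932 ≈ 14.687768
(54 - 58.25)^2 / 58.25 = 18.0625 / 58.25 = 289/932 ≈ 0.310086
(56 - 58.25)^2 / 58.25 = 5.0625 / 58.25 = 81/932 ≈ 0.086910
chi2 = 8627/233 ≈ 37.025751

37.0258


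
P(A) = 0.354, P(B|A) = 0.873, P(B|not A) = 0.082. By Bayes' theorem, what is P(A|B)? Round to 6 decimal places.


P(A|B) = P(B|A)*P(A) / P(B), P(B) = P(B|A)*P(A) + P(B|not A)*P(not A)
P(B|A)*P(A) = 0.873 * 0.354 = 0.309042
P(B|not A)*P(not A) = 0.082 * 0.646 = 0.052972
P(B) = 0.309042 + 0.052972 = 0.362014
P(A|B) = 0.309042 / 0.362014 ≈ 0.85367417

0.853674


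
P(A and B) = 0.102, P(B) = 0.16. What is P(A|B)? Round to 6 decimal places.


P(A|B) = P(A and B) / P(B) = 0.102 / 0.16 = 0.6375

0.637500


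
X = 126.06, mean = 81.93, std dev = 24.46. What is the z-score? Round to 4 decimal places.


z = (X - mu) / sigma
X - mu = 126.06 - 81.93 = 44.13
z = 44.13 / 24.46 = 4413/2446 ≈ 1.804170

1.8042


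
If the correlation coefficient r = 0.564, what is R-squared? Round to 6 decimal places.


R^2 = r^2 = (0.564)^2 = 0.318096

0.318096


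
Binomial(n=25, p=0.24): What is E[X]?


E[X] = n*p = 25 * 0.24 = 6

6


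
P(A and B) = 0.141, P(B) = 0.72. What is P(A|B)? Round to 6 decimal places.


P(A|B) = P(A and B) / P(B) = 0.141 / 0.72 = 47/240 ≈ 0.19583333

0.195833


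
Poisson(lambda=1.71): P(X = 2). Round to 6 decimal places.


P = e^(-lam) * lam^k / k!
e^(-1.71) ≈ 0.1808658
lam^k = 1.71^2 = 2.9241
k! = 2! = 2
P = 0.1808658 * 2.9241 / 2 ≈ 0.264435

0.264435


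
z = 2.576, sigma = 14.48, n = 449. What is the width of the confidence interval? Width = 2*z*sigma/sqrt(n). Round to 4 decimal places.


width = 2*z*sigma/sqrt(n)
2*z*sigma = 2 * 2.576 * 14.48 = 74.60096
sqrt(449) ≈ 21.189620
width = 74.60096 / 21.189620 ≈ 3.520637

3.5206


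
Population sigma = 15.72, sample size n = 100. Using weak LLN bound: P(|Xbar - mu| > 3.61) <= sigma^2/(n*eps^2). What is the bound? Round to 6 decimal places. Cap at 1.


bound = min(1, sigma^2/(n*eps^2))
sigma^2 = 15.72^2 = 247.1184
n*eps^2 = 100 * 3.61^2 = 100 * 13.0321 = 1303.21
sigma^2/(n*eps^2) = 247.1184 / 1303.21 ≈ 0.18962285

0.189623


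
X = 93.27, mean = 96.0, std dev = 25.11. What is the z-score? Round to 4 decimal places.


z = (X - mu) / sigma
X - mu = 93.27 - 96.0 = -2.73
z = -2.73 / 25.11 = -91/837 ≈ -0.108722

-0.1087


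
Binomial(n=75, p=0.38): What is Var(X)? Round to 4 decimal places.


Var = n*p*(1-p) = 75 * 0.38 * 0.62 = 17.67

17.6700


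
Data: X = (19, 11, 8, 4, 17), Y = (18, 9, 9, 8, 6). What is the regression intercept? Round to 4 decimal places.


a = ybar - b*xbar, where b = sum((xi-xbar)(yi-ybar)) / sum((xi-xbar)^2)
n = 5, xbar = 59/5 = 11.8, ybar = 50/5 = 10
Sxy = sum((xi-xbar)(yi-ybar)) = 57
Sxx = sum((xi-xbar)^2) = 154.8
b = Sxy / Sxx = 95/258 ≈ 0.368217
a = 10 - 0.368217 * 11.8 = 1459/258 ≈ 5.655039

5.6550


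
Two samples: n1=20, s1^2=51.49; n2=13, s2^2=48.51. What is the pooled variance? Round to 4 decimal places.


sp^2 = ((n1-1)*s1^2 + (n2-1)*s2^2)/(n1+n2-2)
(n1-1)*s1^2 = 19 * 51.49 = 978.31
(n2-1)*s2^2 = 12 * 48.51 = 582.12
numerator = 978.31 + 582.12 = 1560.43
n1+n2-2 = 31
sp^2 = 1560.43 / 31 = 156043/3100 ≈ 50.336452

50.3365


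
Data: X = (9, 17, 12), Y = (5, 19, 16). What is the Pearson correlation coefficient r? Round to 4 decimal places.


r = sum((xi-xbar)(yi-ybar)) / sqrt(sum((xi-xbar)^2) * sum((yi-ybar)^2))
n = 3, xbar = 38/3 ≈ 12.666667, ybar = 40/3 ≈ 13.333333
Sxy = sum((xi-xbar)(yi-ybar)) = 160/3 ≈ 53.333333
Sxx = sum((xi-xbar)^2) = 98/3 ≈ 32.666667
Syy = sum((yi-ybar)^2) = 326/3 ≈ 108.666667
sqrt(Sxx*Syy) ≈ 59.580012
r = Sxy / sqrt(Sxx*Syy) = 53.333333 / 59.580012 ≈ 0.895155

0.8952


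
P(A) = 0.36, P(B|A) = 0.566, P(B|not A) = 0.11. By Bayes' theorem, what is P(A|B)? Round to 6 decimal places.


P(A|B) = P(B|A)*P(A) / P(B), P(B) = P(B|A)*P(A) + P(B|not A)*P(not A)
P(B|A)*P(A) = 0.566 * 0.36 = 0.20376
P(B|not A)*P(not A) = 0.11 * 0.64 = 0.0704
P(B) = 0.20376 + 0.0704 = 0.27416
P(A|B) = 0.20376 / 0.27416 = 2547/3427 ≈ 0.74321564

0.743216


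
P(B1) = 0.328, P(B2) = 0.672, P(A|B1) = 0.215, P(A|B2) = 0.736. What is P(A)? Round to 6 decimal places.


P(A) = P(A|B1)*P(B1) + P(A|B2)*P(B2)
P(A|B1)*P(B1) = 0.215 * 0.328 = 0.07052
P(A|B2)*P(B2) = 0.736 * 0.672 = 0.494592
P(A) = 0.07052 + 0.494592 = 0.565112

0.565112


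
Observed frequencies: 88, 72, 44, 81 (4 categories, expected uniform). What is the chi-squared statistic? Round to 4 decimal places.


chi2 = sum((O-E)^2/E), E = total/4
total = 285, E = 285/4 = 71.25
(88 - 71.25)^2 / 71.25 = 280.5625 / 71.25 = 4489/1140 ≈ 3.937719
(72 - 71.25)^2 / 71.25 = 0.5625 / 71.25 = 3/380 ≈ 0.007895
(44 - 71.25)^2 / 71.25 = 742.5625 / 71.25 = 11881/1140 ≈ 10.421930
(81 - 71.25)^2 / 71.25 = 95.0625 / 71.25 = 507/380 ≈ 1.334211
chi2 = 895/57 ≈ 15.701754

15.7018


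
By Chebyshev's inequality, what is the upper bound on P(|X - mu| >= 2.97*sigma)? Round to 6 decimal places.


P <= 1/k^2
k^2 = 2.97^2 = 8.8209
1/k^2 = 1 / 8.8209 ≈ 0.11336712

0.113367


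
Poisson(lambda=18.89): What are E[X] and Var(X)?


E[X] = Var(X) = lambda = 18.89

18.89, 18.89


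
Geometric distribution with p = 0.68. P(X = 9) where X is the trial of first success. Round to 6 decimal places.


P = (1-p)^(k-1) * p
(1-p)^(k-1) = 0.32^8 ≈ 0.0001099512
P = 0.0001099512 * 0.68 ≈ 0.00007476679

0.000075


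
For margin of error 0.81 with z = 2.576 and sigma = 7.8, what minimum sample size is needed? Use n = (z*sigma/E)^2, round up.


z*sigma/E = 2.576 * 7.8 / 0.81 = 16744/675 ≈ 24.805926
(z*sigma/E)^2 ≈ 615.333961
round up: n = 616

616


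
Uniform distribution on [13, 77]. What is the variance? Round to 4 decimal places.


Var = (b-a)^2 / 12
(b-a)^2 = (77 - 13)^2 = 4096
Var = 4096/12 ≈ 341.333333

341.3333


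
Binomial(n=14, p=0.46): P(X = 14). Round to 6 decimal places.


P = C(n,k) * p^k * (1-p)^(n-k)
C(14,14) = 1
p^k = 0.46^14 ≈ 0.00001899370
(1-p)^(n-k) = 0.54^0 = 1
P = 1 * 0.00001899370 * 1 ≈ 0.000019

0.000019


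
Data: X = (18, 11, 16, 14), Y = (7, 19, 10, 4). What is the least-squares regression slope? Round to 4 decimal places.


b = sum((xi-xbar)(yi-ybar)) / sum((xi-xbar)^2)
n = 4, xbar = 59/4 = 14.75, ybar = 40/4 = 10
Sxy = sum((xi-xbar)(yi-ybar)) = -39
Sxx = sum((xi-xbar)^2) = 26.75
b = Sxy / Sxx = -156/107 ≈ -1.457944

-1.4579


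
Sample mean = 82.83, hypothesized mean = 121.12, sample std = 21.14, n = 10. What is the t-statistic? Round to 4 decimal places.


t = (xbar - mu0) / (s/sqrt(n))
xbar - mu0 = 82.83 - 121.12 = -38.29
sqrt(10) ≈ 3.16227766
s/sqrt(n) = 21.14 / 3.16227766 ≈ 6.68505497
t = -38.29 / 6.68505497 ≈ -5.727702

-5.7277


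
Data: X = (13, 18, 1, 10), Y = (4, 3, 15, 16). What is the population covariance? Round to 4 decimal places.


Cov = (1/n)*sum((xi-xbar)(yi-ybar))
n = 4, xbar = 42/4 = 10.5, ybar = 38/4 = 9.5
sum((xi-xbar)(yi-ybar)) = -118
Cov = -118 / 4 = -29.5

-29.5000


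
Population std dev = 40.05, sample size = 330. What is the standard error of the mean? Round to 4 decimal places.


SE = sigma / sqrt(n)
sqrt(330) ≈ 18.165902
SE = 40.05 / 18.165902 ≈ 2.204680

2.2047


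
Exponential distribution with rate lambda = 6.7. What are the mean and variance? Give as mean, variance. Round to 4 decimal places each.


mean = 1/lam, var = 1/lam^2
mean = 1 / 6.7 = 10/67 ≈ 0.149254
lam^2 = 6.7^2 = 44.89
var = 1 / 44.89 = 100/4489 ≈ 0.022277

0.1493, 0.0223


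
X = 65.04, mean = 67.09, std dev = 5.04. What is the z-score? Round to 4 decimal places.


z = (X - mu) / sigma
X - mu = 65.04 - 67.09 = -2.05
z = -2.05 / 5.04 = -205/504 ≈ -0.406746

-0.4067


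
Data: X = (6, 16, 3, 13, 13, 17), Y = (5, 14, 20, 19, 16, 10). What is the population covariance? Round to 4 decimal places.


Cov = (1/n)*sum((xi-xbar)(yi-ybar))
n = 6, xbar = 68/6 = 34/3 ≈ 11.333333, ybar = 84/6 = 14
sum((xi-xbar)(yi-ybar)) = -13
Cov = -13 / 6 = -13/6 ≈ -2.166667

-2.1667


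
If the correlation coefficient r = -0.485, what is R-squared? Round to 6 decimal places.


R^2 = r^2 = (-0.485)^2 = 0.235225

0.235225


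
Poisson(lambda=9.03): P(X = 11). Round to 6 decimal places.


P = e^(-lam) * lam^k / k!
e^(-9.03) ≈ 0.0001197625
lam^k = 9.03^11 ≈ 32551068833.151379
k! = 11! = 39916800
P = 0.0001197625 * 32551068833.151379 / 39916800 ≈ 0.097663

0.097663


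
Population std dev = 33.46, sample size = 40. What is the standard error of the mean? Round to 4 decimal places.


SE = sigma / sqrt(n)
sqrt(40) ≈ 6.324555
SE = 33.46 / 6.324555 ≈ 5.290491

5.2905


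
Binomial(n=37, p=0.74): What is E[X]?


E[X] = n*p = 37 * 0.74 = 27.38

27.38


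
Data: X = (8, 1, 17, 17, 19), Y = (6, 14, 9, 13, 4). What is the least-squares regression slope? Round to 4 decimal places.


b = sum((xi-xbar)(yi-ybar)) / sum((xi-xbar)^2)
n = 5, xbar = 62/5 = 12.4, ybar = 46/5 = 9.2
Sxy = sum((xi-xbar)(yi-ybar)) = -58.4
Sxx = sum((xi-xbar)^2) = 235.2
b = Sxy / Sxx = -73/294 ≈ -0.248299

-0.2483


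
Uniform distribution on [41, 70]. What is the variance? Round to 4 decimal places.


Var = (b-a)^2 / 12
(b-a)^2 = (70 - 41)^2 = 841
Var = 841/12 ≈ 70.083333

70.0833


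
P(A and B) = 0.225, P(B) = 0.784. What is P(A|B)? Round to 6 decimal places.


P(A|B) = P(A and B) / P(B) = 0.225 / 0.784 = 225/784 ≈ 0.28698980

0.286990


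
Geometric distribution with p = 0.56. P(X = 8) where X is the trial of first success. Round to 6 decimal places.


P = (1-p)^(k-1) * p
(1-p)^(k-1) = 0.44^7 ≈ 0.003192778
P = 0.003192778 * 0.56 ≈ 0.001787956

0.001788


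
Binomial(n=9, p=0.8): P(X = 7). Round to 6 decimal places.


P = C(n,k) * p^k * (1-p)^(n-k)
C(9,7) = 36
p^k = 0.8^7 = 0.2097152
(1-p)^(n-k) = 0.2^2 = 0.04
P = 36 * 0.2097152 * 0.04 ≈ 0.301990

0.301990


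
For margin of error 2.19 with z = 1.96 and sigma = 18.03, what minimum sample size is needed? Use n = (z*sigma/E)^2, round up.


z*sigma/E = 1.96 * 18.03 / 2.19 = 29449/1825 ≈ 16.136438
(z*sigma/E)^2 ≈ 260.384643
round up: n = 261

261


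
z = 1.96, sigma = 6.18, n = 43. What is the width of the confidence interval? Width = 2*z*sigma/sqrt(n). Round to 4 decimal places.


width = 2*z*sigma/sqrt(n)
2*z*sigma = 2 * 1.96 * 6.18 = 24.2256
sqrt(43) ≈ 6.557439
width = 24.2256 / 6.557439 ≈ 3.694369

3.6944


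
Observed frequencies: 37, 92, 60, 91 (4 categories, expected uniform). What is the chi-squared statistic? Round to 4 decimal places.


chi2 = sum((O-E)^2/E), E = total/4
total = 280, E = 280/4 = 70
(37 - 70)^2 / 70 = 1089 / 70 = 1089/70 ≈ 15.557143
(92 - 70)^2 / 70 = 484 / 70 = 242/35 ≈ 6.914286
(60 - 70)^2 / 70 = 100 / 70 = 10/7 ≈ 1.428571
(91 - 70)^2 / 70 = 441 / 70 = 6.3
chi2 = 30.2

30.2000


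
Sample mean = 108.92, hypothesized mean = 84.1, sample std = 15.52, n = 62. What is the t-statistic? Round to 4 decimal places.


t = (xbar - mu0) / (s/sqrt(n))
xbar - mu0 = 108.92 - 84.1 = 24.82
sqrt(62) ≈ 7.87400787
s/sqrt(n) = 15.52 / 7.87400787 ≈ 1.97104197
t = 24.82 / 1.97104197 ≈ 12.592324

12.5923


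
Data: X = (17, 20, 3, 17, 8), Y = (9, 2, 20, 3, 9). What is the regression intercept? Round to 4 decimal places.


a = ybar - b*xbar, where b = sum((xi-xbar)(yi-ybar)) / sum((xi-xbar)^2)
n = 5, xbar = 65/5 = 13, ybar = 43/5 = 8.6
Sxy = sum((xi-xbar)(yi-ybar)) = -183
Sxx = sum((xi-xbar)^2) = 206
b = Sxy / Sxx = -183/206 ≈ -0.888350
a = 8.6 - (-0.888350) * 13 = 20753/1030 ≈ 20.148544

20.1485


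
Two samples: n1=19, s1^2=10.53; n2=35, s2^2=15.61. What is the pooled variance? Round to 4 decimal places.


sp^2 = ((n1-1)*s1^2 + (n2-1)*s2^2)/(n1+n2-2)
(n1-1)*s1^2 = 18 * 10.53 = 189.54
(n2-1)*s2^2 = 34 * 15.61 = 530.74
numerator = 189.54 + 530.74 = 720.28
n1+n2-2 = 52
sp^2 = 720.28 / 52 = 18007/1300 ≈ 13.851538

13.8515


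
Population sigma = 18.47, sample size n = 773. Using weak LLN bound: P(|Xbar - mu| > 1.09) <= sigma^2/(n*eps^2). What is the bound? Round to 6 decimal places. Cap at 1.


bound = min(1, sigma^2/(n*eps^2))
sigma^2 = 18.47^2 = 341.1409
n*eps^2 = 773 * 1.09^2 = 773 * 1.1881 = 918.4013
sigma^2/(n*eps^2) = 341.1409 / 918.4013 ≈ 0.37145080

0.371451


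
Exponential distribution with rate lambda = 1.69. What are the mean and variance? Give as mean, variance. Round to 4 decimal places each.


mean = 1/lam, var = 1/lam^2
mean = 1 / 1.69 = 100/169 ≈ 0.591716
lam^2 = 1.69^2 = 2.8561
var = 1 / 2.8561 ≈ 0.350128

0.5917, 0.3501


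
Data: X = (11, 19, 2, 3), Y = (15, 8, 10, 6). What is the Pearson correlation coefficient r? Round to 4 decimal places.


r = sum((xi-xbar)(yi-ybar)) / sqrt(sum((xi-xbar)^2) * sum((yi-ybar)^2))
n = 4, xbar = 35/4 = 8.75, ybar = 39/4 = 9.75
Sxy = sum((xi-xbar)(yi-ybar)) = 13.75
Sxx = sum((xi-xbar)^2) = 188.75
Syy = sum((yi-ybar)^2) = 44.75
sqrt(Sxx*Syy) ≈ 91.905182
r = Sxy / sqrt(Sxx*Syy) = 13.75 / 91.905182 ≈ 0.149611

0.1496


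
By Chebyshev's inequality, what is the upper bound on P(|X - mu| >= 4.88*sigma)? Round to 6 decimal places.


P <= 1/k^2
k^2 = 4.88^2 = 23.8144
1/k^2 = 1 / 23.8144 ≈ 0.04199140

0.041991


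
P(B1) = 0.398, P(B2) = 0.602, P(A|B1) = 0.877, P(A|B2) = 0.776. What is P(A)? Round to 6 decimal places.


P(A) = P(A|B1)*P(B1) + P(A|B2)*P(B2)
P(A|B1)*P(B1) = 0.877 * 0.398 = 0.349046
P(A|B2)*P(B2) = 0.776 * 0.602 = 0.467152
P(A) = 0.349046 + 0.467152 = 0.816198

0.816198


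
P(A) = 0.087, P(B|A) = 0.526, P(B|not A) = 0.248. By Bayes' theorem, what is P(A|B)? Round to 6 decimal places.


P(A|B) = P(B|A)*P(A) / P(B), P(B) = P(B|A)*P(A) + P(B|not A)*P(not A)
P(B|A)*P(A) = 0.526 * 0.087 = 0.045762
P(B|not A)*P(not A) = 0.248 * 0.913 = 0.226424
P(B) = 0.045762 + 0.226424 = 0.272186
P(A|B) = 0.045762 / 0.272186 ≈ 0.16812768

0.168128


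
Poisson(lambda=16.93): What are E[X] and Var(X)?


E[X] = Var(X) = lambda = 16.93

16.93, 16.93


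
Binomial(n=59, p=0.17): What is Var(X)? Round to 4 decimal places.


Var = n*p*(1-p) = 59 * 0.17 * 0.83 = 8.3249

8.3249


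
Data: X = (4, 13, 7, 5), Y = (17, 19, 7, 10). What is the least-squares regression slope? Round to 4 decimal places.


b = sum((xi-xbar)(yi-ybar)) / sum((xi-xbar)^2)
n = 4, xbar = 29/4 = 7.25, ybar = 53/4 = 13.25
Sxy = sum((xi-xbar)(yi-ybar)) = 29.75
Sxx = sum((xi-xbar)^2) = 48.75
b = Sxy / Sxx = 119/195 ≈ 0.610256

0.6103
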